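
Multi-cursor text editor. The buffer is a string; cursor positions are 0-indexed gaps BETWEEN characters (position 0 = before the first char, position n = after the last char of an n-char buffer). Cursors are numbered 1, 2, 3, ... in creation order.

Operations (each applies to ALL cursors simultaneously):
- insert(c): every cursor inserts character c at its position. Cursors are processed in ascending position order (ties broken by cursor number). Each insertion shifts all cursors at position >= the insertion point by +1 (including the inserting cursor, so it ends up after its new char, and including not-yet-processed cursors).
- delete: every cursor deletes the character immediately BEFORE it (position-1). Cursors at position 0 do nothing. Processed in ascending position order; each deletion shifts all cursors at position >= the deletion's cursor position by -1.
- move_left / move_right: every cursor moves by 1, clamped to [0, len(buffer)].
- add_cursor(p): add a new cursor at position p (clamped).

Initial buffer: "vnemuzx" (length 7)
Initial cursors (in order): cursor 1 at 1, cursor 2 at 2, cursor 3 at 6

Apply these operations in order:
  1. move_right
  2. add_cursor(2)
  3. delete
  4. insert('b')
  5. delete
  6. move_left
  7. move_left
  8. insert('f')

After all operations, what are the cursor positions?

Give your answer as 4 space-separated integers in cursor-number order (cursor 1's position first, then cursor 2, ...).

After op 1 (move_right): buffer="vnemuzx" (len 7), cursors c1@2 c2@3 c3@7, authorship .......
After op 2 (add_cursor(2)): buffer="vnemuzx" (len 7), cursors c1@2 c4@2 c2@3 c3@7, authorship .......
After op 3 (delete): buffer="muz" (len 3), cursors c1@0 c2@0 c4@0 c3@3, authorship ...
After op 4 (insert('b')): buffer="bbbmuzb" (len 7), cursors c1@3 c2@3 c4@3 c3@7, authorship 124...3
After op 5 (delete): buffer="muz" (len 3), cursors c1@0 c2@0 c4@0 c3@3, authorship ...
After op 6 (move_left): buffer="muz" (len 3), cursors c1@0 c2@0 c4@0 c3@2, authorship ...
After op 7 (move_left): buffer="muz" (len 3), cursors c1@0 c2@0 c4@0 c3@1, authorship ...
After op 8 (insert('f')): buffer="fffmfuz" (len 7), cursors c1@3 c2@3 c4@3 c3@5, authorship 124.3..

Answer: 3 3 5 3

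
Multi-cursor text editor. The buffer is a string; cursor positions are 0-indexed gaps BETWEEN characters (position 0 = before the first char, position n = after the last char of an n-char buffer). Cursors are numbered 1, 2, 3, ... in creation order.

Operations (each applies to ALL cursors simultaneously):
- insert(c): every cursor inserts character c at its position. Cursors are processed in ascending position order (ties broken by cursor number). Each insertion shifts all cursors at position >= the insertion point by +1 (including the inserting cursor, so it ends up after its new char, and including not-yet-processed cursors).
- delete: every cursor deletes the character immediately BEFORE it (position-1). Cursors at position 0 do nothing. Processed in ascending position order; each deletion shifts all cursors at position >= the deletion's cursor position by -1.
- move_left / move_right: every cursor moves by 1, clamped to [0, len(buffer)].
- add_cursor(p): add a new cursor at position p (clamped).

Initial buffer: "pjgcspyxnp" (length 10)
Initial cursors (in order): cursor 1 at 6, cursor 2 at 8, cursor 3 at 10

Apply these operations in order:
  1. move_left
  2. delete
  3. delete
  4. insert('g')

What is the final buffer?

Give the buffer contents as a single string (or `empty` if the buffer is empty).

Answer: pjggggp

Derivation:
After op 1 (move_left): buffer="pjgcspyxnp" (len 10), cursors c1@5 c2@7 c3@9, authorship ..........
After op 2 (delete): buffer="pjgcpxp" (len 7), cursors c1@4 c2@5 c3@6, authorship .......
After op 3 (delete): buffer="pjgp" (len 4), cursors c1@3 c2@3 c3@3, authorship ....
After op 4 (insert('g')): buffer="pjggggp" (len 7), cursors c1@6 c2@6 c3@6, authorship ...123.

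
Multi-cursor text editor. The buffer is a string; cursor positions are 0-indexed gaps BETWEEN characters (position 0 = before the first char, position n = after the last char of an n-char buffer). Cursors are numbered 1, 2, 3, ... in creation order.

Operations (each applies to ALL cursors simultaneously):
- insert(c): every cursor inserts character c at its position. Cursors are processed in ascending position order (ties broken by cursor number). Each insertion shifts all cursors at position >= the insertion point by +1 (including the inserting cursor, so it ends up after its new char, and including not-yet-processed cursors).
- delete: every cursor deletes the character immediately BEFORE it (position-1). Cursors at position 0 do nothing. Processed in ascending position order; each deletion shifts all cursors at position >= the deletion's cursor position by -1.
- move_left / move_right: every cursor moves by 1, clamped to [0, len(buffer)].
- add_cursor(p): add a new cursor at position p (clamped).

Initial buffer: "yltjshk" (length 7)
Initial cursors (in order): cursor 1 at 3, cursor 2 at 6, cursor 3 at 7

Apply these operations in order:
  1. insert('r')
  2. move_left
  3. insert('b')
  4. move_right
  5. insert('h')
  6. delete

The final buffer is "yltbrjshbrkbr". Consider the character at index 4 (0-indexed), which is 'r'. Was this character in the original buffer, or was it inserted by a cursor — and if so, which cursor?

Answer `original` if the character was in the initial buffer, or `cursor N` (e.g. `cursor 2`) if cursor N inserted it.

Answer: cursor 1

Derivation:
After op 1 (insert('r')): buffer="yltrjshrkr" (len 10), cursors c1@4 c2@8 c3@10, authorship ...1...2.3
After op 2 (move_left): buffer="yltrjshrkr" (len 10), cursors c1@3 c2@7 c3@9, authorship ...1...2.3
After op 3 (insert('b')): buffer="yltbrjshbrkbr" (len 13), cursors c1@4 c2@9 c3@12, authorship ...11...22.33
After op 4 (move_right): buffer="yltbrjshbrkbr" (len 13), cursors c1@5 c2@10 c3@13, authorship ...11...22.33
After op 5 (insert('h')): buffer="yltbrhjshbrhkbrh" (len 16), cursors c1@6 c2@12 c3@16, authorship ...111...222.333
After op 6 (delete): buffer="yltbrjshbrkbr" (len 13), cursors c1@5 c2@10 c3@13, authorship ...11...22.33
Authorship (.=original, N=cursor N): . . . 1 1 . . . 2 2 . 3 3
Index 4: author = 1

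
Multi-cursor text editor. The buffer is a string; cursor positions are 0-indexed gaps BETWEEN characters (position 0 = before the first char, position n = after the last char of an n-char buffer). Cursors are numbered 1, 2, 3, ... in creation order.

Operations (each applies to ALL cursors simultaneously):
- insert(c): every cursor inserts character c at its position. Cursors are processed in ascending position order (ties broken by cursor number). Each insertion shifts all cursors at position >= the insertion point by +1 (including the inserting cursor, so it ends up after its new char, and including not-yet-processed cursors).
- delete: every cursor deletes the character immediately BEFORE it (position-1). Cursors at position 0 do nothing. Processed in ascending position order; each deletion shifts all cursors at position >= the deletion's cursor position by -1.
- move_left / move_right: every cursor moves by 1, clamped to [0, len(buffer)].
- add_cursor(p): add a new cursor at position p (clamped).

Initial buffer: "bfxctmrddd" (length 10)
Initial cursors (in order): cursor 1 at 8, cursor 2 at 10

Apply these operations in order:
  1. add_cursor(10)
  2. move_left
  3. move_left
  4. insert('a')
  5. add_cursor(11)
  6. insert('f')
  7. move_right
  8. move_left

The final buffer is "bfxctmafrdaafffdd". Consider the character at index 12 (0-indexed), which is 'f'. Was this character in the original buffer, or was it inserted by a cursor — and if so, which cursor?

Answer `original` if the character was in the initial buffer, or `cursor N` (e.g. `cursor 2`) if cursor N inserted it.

After op 1 (add_cursor(10)): buffer="bfxctmrddd" (len 10), cursors c1@8 c2@10 c3@10, authorship ..........
After op 2 (move_left): buffer="bfxctmrddd" (len 10), cursors c1@7 c2@9 c3@9, authorship ..........
After op 3 (move_left): buffer="bfxctmrddd" (len 10), cursors c1@6 c2@8 c3@8, authorship ..........
After op 4 (insert('a')): buffer="bfxctmardaadd" (len 13), cursors c1@7 c2@11 c3@11, authorship ......1..23..
After op 5 (add_cursor(11)): buffer="bfxctmardaadd" (len 13), cursors c1@7 c2@11 c3@11 c4@11, authorship ......1..23..
After op 6 (insert('f')): buffer="bfxctmafrdaafffdd" (len 17), cursors c1@8 c2@15 c3@15 c4@15, authorship ......11..23234..
After op 7 (move_right): buffer="bfxctmafrdaafffdd" (len 17), cursors c1@9 c2@16 c3@16 c4@16, authorship ......11..23234..
After op 8 (move_left): buffer="bfxctmafrdaafffdd" (len 17), cursors c1@8 c2@15 c3@15 c4@15, authorship ......11..23234..
Authorship (.=original, N=cursor N): . . . . . . 1 1 . . 2 3 2 3 4 . .
Index 12: author = 2

Answer: cursor 2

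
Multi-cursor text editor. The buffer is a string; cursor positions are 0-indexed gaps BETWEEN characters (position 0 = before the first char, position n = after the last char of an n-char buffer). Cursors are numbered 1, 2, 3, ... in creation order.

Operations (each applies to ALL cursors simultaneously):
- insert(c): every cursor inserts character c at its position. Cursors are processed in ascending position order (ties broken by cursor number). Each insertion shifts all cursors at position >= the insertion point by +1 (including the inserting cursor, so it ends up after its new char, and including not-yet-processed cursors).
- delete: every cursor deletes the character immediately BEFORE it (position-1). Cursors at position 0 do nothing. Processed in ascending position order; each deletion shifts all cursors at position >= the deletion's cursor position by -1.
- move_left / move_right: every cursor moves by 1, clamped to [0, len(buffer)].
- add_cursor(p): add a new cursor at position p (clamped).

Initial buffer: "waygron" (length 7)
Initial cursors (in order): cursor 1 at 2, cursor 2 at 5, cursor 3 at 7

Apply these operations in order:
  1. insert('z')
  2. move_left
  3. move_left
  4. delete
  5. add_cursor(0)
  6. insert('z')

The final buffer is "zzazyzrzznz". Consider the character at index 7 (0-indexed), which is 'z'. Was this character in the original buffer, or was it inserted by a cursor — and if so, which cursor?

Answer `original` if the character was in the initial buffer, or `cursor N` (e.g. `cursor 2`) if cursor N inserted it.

After op 1 (insert('z')): buffer="wazygrzonz" (len 10), cursors c1@3 c2@7 c3@10, authorship ..1...2..3
After op 2 (move_left): buffer="wazygrzonz" (len 10), cursors c1@2 c2@6 c3@9, authorship ..1...2..3
After op 3 (move_left): buffer="wazygrzonz" (len 10), cursors c1@1 c2@5 c3@8, authorship ..1...2..3
After op 4 (delete): buffer="azyrznz" (len 7), cursors c1@0 c2@3 c3@5, authorship .1..2.3
After op 5 (add_cursor(0)): buffer="azyrznz" (len 7), cursors c1@0 c4@0 c2@3 c3@5, authorship .1..2.3
After op 6 (insert('z')): buffer="zzazyzrzznz" (len 11), cursors c1@2 c4@2 c2@6 c3@9, authorship 14.1.2.23.3
Authorship (.=original, N=cursor N): 1 4 . 1 . 2 . 2 3 . 3
Index 7: author = 2

Answer: cursor 2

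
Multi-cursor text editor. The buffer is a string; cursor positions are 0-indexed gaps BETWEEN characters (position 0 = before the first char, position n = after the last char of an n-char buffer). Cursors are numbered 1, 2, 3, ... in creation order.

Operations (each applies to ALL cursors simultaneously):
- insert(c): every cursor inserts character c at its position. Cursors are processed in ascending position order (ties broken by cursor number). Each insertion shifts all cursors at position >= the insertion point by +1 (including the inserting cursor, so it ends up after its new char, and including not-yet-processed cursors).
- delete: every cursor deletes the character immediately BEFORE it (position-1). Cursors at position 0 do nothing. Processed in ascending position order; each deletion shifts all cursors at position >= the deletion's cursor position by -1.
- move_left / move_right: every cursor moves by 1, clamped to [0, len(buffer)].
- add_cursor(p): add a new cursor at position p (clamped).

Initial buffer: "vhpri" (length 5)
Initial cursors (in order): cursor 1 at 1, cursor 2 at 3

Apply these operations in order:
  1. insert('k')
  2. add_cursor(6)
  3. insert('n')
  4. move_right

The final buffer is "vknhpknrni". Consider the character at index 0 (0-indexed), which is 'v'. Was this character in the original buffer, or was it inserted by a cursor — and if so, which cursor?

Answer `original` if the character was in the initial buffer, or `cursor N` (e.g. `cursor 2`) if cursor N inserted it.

Answer: original

Derivation:
After op 1 (insert('k')): buffer="vkhpkri" (len 7), cursors c1@2 c2@5, authorship .1..2..
After op 2 (add_cursor(6)): buffer="vkhpkri" (len 7), cursors c1@2 c2@5 c3@6, authorship .1..2..
After op 3 (insert('n')): buffer="vknhpknrni" (len 10), cursors c1@3 c2@7 c3@9, authorship .11..22.3.
After op 4 (move_right): buffer="vknhpknrni" (len 10), cursors c1@4 c2@8 c3@10, authorship .11..22.3.
Authorship (.=original, N=cursor N): . 1 1 . . 2 2 . 3 .
Index 0: author = original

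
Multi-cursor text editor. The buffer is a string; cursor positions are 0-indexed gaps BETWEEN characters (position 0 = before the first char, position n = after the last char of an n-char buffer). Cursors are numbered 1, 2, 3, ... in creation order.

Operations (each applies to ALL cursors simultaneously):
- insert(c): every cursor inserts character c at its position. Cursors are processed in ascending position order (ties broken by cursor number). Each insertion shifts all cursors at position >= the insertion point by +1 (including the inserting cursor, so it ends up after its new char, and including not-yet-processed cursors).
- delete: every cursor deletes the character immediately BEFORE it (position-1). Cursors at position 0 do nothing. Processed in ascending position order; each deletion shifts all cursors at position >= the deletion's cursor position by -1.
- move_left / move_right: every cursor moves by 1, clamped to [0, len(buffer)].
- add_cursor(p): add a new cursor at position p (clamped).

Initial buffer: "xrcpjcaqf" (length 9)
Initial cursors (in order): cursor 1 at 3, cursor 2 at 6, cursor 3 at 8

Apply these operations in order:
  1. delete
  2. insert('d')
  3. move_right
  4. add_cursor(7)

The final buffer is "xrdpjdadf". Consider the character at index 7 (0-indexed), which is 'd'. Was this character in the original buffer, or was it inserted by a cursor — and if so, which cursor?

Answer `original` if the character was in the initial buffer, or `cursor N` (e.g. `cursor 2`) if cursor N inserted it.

After op 1 (delete): buffer="xrpjaf" (len 6), cursors c1@2 c2@4 c3@5, authorship ......
After op 2 (insert('d')): buffer="xrdpjdadf" (len 9), cursors c1@3 c2@6 c3@8, authorship ..1..2.3.
After op 3 (move_right): buffer="xrdpjdadf" (len 9), cursors c1@4 c2@7 c3@9, authorship ..1..2.3.
After op 4 (add_cursor(7)): buffer="xrdpjdadf" (len 9), cursors c1@4 c2@7 c4@7 c3@9, authorship ..1..2.3.
Authorship (.=original, N=cursor N): . . 1 . . 2 . 3 .
Index 7: author = 3

Answer: cursor 3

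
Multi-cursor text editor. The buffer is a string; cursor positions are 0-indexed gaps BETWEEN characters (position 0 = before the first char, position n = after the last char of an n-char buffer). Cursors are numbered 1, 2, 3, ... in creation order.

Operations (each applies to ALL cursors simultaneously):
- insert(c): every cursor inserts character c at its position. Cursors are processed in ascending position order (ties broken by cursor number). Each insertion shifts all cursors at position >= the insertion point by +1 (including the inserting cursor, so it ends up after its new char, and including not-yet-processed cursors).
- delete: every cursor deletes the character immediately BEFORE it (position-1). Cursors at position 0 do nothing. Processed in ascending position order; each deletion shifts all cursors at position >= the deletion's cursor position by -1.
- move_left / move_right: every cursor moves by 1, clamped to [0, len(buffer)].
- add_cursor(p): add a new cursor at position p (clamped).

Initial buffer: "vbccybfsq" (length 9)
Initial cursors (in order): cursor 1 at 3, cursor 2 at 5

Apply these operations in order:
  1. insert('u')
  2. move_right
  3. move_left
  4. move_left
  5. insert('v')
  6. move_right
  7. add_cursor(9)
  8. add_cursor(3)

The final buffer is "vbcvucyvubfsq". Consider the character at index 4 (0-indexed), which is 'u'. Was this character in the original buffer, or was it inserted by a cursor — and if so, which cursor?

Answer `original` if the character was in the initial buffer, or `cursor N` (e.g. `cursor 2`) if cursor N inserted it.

After op 1 (insert('u')): buffer="vbcucyubfsq" (len 11), cursors c1@4 c2@7, authorship ...1..2....
After op 2 (move_right): buffer="vbcucyubfsq" (len 11), cursors c1@5 c2@8, authorship ...1..2....
After op 3 (move_left): buffer="vbcucyubfsq" (len 11), cursors c1@4 c2@7, authorship ...1..2....
After op 4 (move_left): buffer="vbcucyubfsq" (len 11), cursors c1@3 c2@6, authorship ...1..2....
After op 5 (insert('v')): buffer="vbcvucyvubfsq" (len 13), cursors c1@4 c2@8, authorship ...11..22....
After op 6 (move_right): buffer="vbcvucyvubfsq" (len 13), cursors c1@5 c2@9, authorship ...11..22....
After op 7 (add_cursor(9)): buffer="vbcvucyvubfsq" (len 13), cursors c1@5 c2@9 c3@9, authorship ...11..22....
After op 8 (add_cursor(3)): buffer="vbcvucyvubfsq" (len 13), cursors c4@3 c1@5 c2@9 c3@9, authorship ...11..22....
Authorship (.=original, N=cursor N): . . . 1 1 . . 2 2 . . . .
Index 4: author = 1

Answer: cursor 1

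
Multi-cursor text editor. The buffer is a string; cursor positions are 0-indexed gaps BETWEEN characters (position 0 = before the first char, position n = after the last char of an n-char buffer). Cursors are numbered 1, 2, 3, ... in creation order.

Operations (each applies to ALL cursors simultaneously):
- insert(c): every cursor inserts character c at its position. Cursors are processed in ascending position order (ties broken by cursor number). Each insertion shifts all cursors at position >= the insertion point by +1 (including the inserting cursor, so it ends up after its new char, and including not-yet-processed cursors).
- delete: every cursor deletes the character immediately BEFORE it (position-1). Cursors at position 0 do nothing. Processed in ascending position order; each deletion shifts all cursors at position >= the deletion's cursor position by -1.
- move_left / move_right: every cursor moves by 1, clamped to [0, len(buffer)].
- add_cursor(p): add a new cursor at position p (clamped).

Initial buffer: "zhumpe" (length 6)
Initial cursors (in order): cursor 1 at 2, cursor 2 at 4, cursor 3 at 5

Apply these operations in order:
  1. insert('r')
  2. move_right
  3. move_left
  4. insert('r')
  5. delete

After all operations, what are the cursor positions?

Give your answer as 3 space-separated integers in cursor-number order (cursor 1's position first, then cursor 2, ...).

Answer: 3 6 8

Derivation:
After op 1 (insert('r')): buffer="zhrumrpre" (len 9), cursors c1@3 c2@6 c3@8, authorship ..1..2.3.
After op 2 (move_right): buffer="zhrumrpre" (len 9), cursors c1@4 c2@7 c3@9, authorship ..1..2.3.
After op 3 (move_left): buffer="zhrumrpre" (len 9), cursors c1@3 c2@6 c3@8, authorship ..1..2.3.
After op 4 (insert('r')): buffer="zhrrumrrprre" (len 12), cursors c1@4 c2@8 c3@11, authorship ..11..22.33.
After op 5 (delete): buffer="zhrumrpre" (len 9), cursors c1@3 c2@6 c3@8, authorship ..1..2.3.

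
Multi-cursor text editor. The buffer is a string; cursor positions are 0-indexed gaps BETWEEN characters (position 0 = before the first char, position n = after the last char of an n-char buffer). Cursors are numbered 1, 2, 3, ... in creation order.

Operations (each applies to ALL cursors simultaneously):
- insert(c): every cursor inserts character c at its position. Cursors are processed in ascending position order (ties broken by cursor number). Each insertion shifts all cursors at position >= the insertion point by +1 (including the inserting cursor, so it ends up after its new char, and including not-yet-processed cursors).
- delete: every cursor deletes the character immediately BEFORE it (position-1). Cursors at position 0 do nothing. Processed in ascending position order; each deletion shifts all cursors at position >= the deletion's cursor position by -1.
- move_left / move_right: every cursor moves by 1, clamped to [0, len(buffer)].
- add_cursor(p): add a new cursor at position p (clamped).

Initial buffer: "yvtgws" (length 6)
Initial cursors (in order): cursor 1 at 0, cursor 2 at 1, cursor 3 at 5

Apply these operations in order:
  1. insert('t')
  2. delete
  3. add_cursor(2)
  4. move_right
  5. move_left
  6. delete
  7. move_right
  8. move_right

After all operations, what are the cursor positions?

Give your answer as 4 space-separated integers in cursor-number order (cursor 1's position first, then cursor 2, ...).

Answer: 2 2 3 2

Derivation:
After op 1 (insert('t')): buffer="tytvtgwts" (len 9), cursors c1@1 c2@3 c3@8, authorship 1.2....3.
After op 2 (delete): buffer="yvtgws" (len 6), cursors c1@0 c2@1 c3@5, authorship ......
After op 3 (add_cursor(2)): buffer="yvtgws" (len 6), cursors c1@0 c2@1 c4@2 c3@5, authorship ......
After op 4 (move_right): buffer="yvtgws" (len 6), cursors c1@1 c2@2 c4@3 c3@6, authorship ......
After op 5 (move_left): buffer="yvtgws" (len 6), cursors c1@0 c2@1 c4@2 c3@5, authorship ......
After op 6 (delete): buffer="tgs" (len 3), cursors c1@0 c2@0 c4@0 c3@2, authorship ...
After op 7 (move_right): buffer="tgs" (len 3), cursors c1@1 c2@1 c4@1 c3@3, authorship ...
After op 8 (move_right): buffer="tgs" (len 3), cursors c1@2 c2@2 c4@2 c3@3, authorship ...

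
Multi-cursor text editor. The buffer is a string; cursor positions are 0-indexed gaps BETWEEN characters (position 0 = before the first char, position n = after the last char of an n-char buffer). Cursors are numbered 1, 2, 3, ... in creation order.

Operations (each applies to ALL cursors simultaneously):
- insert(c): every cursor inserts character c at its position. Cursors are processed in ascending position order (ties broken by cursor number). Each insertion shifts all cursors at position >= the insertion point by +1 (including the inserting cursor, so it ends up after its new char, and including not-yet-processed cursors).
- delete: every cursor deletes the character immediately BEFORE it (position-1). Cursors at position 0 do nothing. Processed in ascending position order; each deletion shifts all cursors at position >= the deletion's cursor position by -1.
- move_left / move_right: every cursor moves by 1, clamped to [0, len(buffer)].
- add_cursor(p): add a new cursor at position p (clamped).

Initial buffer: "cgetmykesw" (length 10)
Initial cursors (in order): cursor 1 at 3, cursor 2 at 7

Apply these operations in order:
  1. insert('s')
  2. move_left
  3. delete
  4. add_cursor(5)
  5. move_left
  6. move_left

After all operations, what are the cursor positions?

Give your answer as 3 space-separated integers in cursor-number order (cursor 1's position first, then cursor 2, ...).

Answer: 0 4 3

Derivation:
After op 1 (insert('s')): buffer="cgestmyksesw" (len 12), cursors c1@4 c2@9, authorship ...1....2...
After op 2 (move_left): buffer="cgestmyksesw" (len 12), cursors c1@3 c2@8, authorship ...1....2...
After op 3 (delete): buffer="cgstmysesw" (len 10), cursors c1@2 c2@6, authorship ..1...2...
After op 4 (add_cursor(5)): buffer="cgstmysesw" (len 10), cursors c1@2 c3@5 c2@6, authorship ..1...2...
After op 5 (move_left): buffer="cgstmysesw" (len 10), cursors c1@1 c3@4 c2@5, authorship ..1...2...
After op 6 (move_left): buffer="cgstmysesw" (len 10), cursors c1@0 c3@3 c2@4, authorship ..1...2...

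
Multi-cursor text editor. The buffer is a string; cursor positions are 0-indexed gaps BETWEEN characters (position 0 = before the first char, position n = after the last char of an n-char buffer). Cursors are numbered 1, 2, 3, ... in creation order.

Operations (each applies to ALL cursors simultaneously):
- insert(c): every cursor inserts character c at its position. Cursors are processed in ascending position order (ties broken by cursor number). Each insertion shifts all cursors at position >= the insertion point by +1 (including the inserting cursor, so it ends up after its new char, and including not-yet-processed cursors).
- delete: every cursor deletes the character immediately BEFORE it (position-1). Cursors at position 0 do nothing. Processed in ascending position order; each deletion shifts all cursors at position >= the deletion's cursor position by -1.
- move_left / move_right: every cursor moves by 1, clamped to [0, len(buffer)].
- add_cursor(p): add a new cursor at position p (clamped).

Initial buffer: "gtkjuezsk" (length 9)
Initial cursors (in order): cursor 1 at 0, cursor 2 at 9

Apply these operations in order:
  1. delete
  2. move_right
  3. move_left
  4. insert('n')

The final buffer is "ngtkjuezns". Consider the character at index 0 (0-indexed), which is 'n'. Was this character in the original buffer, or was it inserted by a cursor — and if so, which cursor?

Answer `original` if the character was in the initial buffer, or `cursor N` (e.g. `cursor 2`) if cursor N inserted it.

After op 1 (delete): buffer="gtkjuezs" (len 8), cursors c1@0 c2@8, authorship ........
After op 2 (move_right): buffer="gtkjuezs" (len 8), cursors c1@1 c2@8, authorship ........
After op 3 (move_left): buffer="gtkjuezs" (len 8), cursors c1@0 c2@7, authorship ........
After op 4 (insert('n')): buffer="ngtkjuezns" (len 10), cursors c1@1 c2@9, authorship 1.......2.
Authorship (.=original, N=cursor N): 1 . . . . . . . 2 .
Index 0: author = 1

Answer: cursor 1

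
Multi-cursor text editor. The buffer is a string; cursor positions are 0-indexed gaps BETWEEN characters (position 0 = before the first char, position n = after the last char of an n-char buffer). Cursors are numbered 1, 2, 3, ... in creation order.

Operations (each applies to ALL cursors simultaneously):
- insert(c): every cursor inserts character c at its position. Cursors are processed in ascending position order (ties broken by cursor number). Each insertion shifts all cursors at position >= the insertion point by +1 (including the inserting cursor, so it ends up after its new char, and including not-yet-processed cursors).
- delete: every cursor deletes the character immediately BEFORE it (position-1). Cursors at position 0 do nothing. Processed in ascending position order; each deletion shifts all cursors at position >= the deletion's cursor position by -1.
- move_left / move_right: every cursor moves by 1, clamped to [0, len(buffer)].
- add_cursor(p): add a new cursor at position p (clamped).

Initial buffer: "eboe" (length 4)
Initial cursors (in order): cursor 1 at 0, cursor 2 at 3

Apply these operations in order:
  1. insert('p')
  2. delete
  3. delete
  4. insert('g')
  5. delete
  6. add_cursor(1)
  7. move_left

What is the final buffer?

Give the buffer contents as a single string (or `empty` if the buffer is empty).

Answer: ebe

Derivation:
After op 1 (insert('p')): buffer="pebope" (len 6), cursors c1@1 c2@5, authorship 1...2.
After op 2 (delete): buffer="eboe" (len 4), cursors c1@0 c2@3, authorship ....
After op 3 (delete): buffer="ebe" (len 3), cursors c1@0 c2@2, authorship ...
After op 4 (insert('g')): buffer="gebge" (len 5), cursors c1@1 c2@4, authorship 1..2.
After op 5 (delete): buffer="ebe" (len 3), cursors c1@0 c2@2, authorship ...
After op 6 (add_cursor(1)): buffer="ebe" (len 3), cursors c1@0 c3@1 c2@2, authorship ...
After op 7 (move_left): buffer="ebe" (len 3), cursors c1@0 c3@0 c2@1, authorship ...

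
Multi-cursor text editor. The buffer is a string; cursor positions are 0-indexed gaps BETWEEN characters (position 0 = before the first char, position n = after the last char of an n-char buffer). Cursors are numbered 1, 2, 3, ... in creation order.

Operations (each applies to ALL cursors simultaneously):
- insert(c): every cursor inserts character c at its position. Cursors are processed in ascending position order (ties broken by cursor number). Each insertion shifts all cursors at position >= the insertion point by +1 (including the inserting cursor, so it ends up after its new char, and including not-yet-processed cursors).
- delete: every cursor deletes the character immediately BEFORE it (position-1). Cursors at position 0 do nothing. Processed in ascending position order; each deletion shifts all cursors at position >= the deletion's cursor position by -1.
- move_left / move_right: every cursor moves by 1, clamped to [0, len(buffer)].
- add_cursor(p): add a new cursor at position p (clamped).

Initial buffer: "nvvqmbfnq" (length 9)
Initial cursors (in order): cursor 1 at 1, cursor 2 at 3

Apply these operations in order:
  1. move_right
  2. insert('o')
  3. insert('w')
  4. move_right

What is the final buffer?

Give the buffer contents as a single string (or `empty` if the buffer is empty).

After op 1 (move_right): buffer="nvvqmbfnq" (len 9), cursors c1@2 c2@4, authorship .........
After op 2 (insert('o')): buffer="nvovqombfnq" (len 11), cursors c1@3 c2@6, authorship ..1..2.....
After op 3 (insert('w')): buffer="nvowvqowmbfnq" (len 13), cursors c1@4 c2@8, authorship ..11..22.....
After op 4 (move_right): buffer="nvowvqowmbfnq" (len 13), cursors c1@5 c2@9, authorship ..11..22.....

Answer: nvowvqowmbfnq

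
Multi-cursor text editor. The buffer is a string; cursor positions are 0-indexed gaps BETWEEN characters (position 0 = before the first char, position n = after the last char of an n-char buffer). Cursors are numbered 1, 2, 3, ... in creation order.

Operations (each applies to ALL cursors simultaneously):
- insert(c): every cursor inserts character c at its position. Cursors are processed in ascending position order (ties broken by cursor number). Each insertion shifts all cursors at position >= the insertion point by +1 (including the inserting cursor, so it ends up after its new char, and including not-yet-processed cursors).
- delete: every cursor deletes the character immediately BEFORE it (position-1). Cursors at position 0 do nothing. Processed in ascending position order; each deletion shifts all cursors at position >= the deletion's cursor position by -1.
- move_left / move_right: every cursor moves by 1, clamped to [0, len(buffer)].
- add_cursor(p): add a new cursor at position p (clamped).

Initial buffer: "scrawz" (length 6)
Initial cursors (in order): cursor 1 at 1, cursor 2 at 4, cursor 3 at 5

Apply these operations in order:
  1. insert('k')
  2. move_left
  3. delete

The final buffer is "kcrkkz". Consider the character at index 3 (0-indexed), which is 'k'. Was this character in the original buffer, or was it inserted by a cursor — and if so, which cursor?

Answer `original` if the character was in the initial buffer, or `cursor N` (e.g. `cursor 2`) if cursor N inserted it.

After op 1 (insert('k')): buffer="skcrakwkz" (len 9), cursors c1@2 c2@6 c3@8, authorship .1...2.3.
After op 2 (move_left): buffer="skcrakwkz" (len 9), cursors c1@1 c2@5 c3@7, authorship .1...2.3.
After op 3 (delete): buffer="kcrkkz" (len 6), cursors c1@0 c2@3 c3@4, authorship 1..23.
Authorship (.=original, N=cursor N): 1 . . 2 3 .
Index 3: author = 2

Answer: cursor 2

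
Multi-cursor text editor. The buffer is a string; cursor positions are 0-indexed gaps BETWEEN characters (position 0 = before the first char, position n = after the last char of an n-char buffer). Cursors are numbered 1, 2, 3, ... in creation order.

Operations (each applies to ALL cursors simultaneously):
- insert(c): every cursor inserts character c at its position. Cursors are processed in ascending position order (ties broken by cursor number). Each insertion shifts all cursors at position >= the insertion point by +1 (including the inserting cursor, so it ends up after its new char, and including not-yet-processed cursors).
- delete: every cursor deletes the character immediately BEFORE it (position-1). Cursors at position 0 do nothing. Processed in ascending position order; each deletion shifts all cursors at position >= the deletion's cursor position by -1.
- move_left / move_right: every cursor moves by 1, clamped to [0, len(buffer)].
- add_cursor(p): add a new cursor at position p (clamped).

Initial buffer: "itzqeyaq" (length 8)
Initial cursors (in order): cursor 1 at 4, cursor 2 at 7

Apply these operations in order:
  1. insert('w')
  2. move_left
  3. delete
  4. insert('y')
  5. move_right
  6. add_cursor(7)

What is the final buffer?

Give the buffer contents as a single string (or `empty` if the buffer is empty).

Answer: itzyweyywq

Derivation:
After op 1 (insert('w')): buffer="itzqweyawq" (len 10), cursors c1@5 c2@9, authorship ....1...2.
After op 2 (move_left): buffer="itzqweyawq" (len 10), cursors c1@4 c2@8, authorship ....1...2.
After op 3 (delete): buffer="itzweywq" (len 8), cursors c1@3 c2@6, authorship ...1..2.
After op 4 (insert('y')): buffer="itzyweyywq" (len 10), cursors c1@4 c2@8, authorship ...11..22.
After op 5 (move_right): buffer="itzyweyywq" (len 10), cursors c1@5 c2@9, authorship ...11..22.
After op 6 (add_cursor(7)): buffer="itzyweyywq" (len 10), cursors c1@5 c3@7 c2@9, authorship ...11..22.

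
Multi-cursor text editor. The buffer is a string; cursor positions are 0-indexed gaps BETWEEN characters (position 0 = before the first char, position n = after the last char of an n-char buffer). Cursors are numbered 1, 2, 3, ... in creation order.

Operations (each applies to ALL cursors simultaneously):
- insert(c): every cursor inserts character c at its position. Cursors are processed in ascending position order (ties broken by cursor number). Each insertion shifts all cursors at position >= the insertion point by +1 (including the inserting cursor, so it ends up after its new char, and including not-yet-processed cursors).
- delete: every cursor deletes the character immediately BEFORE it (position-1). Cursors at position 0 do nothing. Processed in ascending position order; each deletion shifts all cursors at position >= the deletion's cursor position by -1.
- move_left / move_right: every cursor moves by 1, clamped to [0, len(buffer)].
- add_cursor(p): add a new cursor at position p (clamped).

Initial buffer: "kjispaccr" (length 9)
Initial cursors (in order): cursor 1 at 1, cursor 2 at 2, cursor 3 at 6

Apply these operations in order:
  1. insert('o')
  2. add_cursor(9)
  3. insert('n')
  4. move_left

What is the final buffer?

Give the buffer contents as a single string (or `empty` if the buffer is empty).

Answer: konjonispaonnccr

Derivation:
After op 1 (insert('o')): buffer="kojoispaoccr" (len 12), cursors c1@2 c2@4 c3@9, authorship .1.2....3...
After op 2 (add_cursor(9)): buffer="kojoispaoccr" (len 12), cursors c1@2 c2@4 c3@9 c4@9, authorship .1.2....3...
After op 3 (insert('n')): buffer="konjonispaonnccr" (len 16), cursors c1@3 c2@6 c3@13 c4@13, authorship .11.22....334...
After op 4 (move_left): buffer="konjonispaonnccr" (len 16), cursors c1@2 c2@5 c3@12 c4@12, authorship .11.22....334...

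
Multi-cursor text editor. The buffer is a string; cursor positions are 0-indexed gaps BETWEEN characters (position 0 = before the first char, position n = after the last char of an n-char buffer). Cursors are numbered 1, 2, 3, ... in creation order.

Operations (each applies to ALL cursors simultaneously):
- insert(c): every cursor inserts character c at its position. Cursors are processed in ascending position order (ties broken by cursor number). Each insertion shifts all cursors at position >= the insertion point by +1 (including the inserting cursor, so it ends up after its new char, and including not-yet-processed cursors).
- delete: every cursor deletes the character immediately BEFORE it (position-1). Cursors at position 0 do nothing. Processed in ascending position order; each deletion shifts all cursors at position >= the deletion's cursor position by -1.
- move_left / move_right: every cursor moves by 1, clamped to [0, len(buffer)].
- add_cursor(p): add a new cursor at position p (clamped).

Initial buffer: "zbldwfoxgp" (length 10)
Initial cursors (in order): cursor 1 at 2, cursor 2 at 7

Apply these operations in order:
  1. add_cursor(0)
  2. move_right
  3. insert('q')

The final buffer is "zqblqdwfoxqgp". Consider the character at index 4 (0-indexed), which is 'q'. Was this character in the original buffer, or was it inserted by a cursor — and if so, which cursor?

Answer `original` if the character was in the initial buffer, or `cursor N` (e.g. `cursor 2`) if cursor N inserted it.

Answer: cursor 1

Derivation:
After op 1 (add_cursor(0)): buffer="zbldwfoxgp" (len 10), cursors c3@0 c1@2 c2@7, authorship ..........
After op 2 (move_right): buffer="zbldwfoxgp" (len 10), cursors c3@1 c1@3 c2@8, authorship ..........
After op 3 (insert('q')): buffer="zqblqdwfoxqgp" (len 13), cursors c3@2 c1@5 c2@11, authorship .3..1.....2..
Authorship (.=original, N=cursor N): . 3 . . 1 . . . . . 2 . .
Index 4: author = 1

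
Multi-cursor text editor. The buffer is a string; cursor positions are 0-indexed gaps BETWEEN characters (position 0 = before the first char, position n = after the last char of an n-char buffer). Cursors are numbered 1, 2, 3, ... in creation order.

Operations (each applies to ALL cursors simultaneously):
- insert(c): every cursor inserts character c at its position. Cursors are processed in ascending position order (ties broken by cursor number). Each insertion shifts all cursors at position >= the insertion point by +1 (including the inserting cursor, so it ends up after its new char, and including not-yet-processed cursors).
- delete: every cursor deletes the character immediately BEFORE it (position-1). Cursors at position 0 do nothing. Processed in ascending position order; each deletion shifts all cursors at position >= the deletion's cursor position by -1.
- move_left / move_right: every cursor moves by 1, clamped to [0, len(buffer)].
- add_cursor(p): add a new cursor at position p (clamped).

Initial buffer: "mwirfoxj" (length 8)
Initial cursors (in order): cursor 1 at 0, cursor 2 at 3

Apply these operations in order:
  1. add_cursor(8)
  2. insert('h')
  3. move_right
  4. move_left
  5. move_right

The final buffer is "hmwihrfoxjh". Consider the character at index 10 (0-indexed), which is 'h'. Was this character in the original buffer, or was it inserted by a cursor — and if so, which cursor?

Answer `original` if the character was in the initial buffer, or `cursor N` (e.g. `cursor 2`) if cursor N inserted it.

After op 1 (add_cursor(8)): buffer="mwirfoxj" (len 8), cursors c1@0 c2@3 c3@8, authorship ........
After op 2 (insert('h')): buffer="hmwihrfoxjh" (len 11), cursors c1@1 c2@5 c3@11, authorship 1...2.....3
After op 3 (move_right): buffer="hmwihrfoxjh" (len 11), cursors c1@2 c2@6 c3@11, authorship 1...2.....3
After op 4 (move_left): buffer="hmwihrfoxjh" (len 11), cursors c1@1 c2@5 c3@10, authorship 1...2.....3
After op 5 (move_right): buffer="hmwihrfoxjh" (len 11), cursors c1@2 c2@6 c3@11, authorship 1...2.....3
Authorship (.=original, N=cursor N): 1 . . . 2 . . . . . 3
Index 10: author = 3

Answer: cursor 3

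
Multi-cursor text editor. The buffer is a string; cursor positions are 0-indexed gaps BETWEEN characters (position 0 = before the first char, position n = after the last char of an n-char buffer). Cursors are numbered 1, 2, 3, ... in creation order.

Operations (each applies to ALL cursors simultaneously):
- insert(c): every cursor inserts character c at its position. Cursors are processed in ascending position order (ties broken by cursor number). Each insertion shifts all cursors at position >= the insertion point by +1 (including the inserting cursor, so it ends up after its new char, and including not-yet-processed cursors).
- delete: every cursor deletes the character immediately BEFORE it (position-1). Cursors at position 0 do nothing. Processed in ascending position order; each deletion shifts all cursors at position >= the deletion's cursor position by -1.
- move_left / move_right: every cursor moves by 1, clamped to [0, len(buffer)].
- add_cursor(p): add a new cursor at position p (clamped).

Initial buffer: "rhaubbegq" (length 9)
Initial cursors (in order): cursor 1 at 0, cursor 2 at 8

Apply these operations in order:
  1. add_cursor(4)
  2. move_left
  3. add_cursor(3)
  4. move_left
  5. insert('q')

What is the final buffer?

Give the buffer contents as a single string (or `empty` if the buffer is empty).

Answer: qrhqqaubbqegq

Derivation:
After op 1 (add_cursor(4)): buffer="rhaubbegq" (len 9), cursors c1@0 c3@4 c2@8, authorship .........
After op 2 (move_left): buffer="rhaubbegq" (len 9), cursors c1@0 c3@3 c2@7, authorship .........
After op 3 (add_cursor(3)): buffer="rhaubbegq" (len 9), cursors c1@0 c3@3 c4@3 c2@7, authorship .........
After op 4 (move_left): buffer="rhaubbegq" (len 9), cursors c1@0 c3@2 c4@2 c2@6, authorship .........
After op 5 (insert('q')): buffer="qrhqqaubbqegq" (len 13), cursors c1@1 c3@5 c4@5 c2@10, authorship 1..34....2...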